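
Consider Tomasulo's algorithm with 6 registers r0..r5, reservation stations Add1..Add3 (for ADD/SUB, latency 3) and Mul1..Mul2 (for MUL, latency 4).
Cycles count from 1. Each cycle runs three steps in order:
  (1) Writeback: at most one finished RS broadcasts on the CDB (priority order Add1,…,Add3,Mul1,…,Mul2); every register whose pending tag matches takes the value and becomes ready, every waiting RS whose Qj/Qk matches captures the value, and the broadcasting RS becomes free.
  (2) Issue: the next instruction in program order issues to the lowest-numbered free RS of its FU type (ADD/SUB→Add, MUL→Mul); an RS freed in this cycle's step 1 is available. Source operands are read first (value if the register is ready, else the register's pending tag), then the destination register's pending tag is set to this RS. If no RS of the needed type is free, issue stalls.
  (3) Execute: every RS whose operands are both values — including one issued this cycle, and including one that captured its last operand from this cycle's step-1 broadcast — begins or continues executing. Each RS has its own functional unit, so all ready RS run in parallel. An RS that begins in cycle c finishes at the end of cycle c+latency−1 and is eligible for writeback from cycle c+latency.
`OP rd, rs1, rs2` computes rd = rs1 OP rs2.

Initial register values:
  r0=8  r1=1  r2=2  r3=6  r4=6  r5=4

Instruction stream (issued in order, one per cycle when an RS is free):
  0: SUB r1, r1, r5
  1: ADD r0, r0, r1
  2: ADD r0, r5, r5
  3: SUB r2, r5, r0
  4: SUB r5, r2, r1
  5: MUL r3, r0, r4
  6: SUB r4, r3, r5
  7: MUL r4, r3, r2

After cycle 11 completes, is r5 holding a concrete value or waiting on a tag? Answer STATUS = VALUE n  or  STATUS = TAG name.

c1: issue SUB r1<-Add1 | r0:8,r1:Add1,r2:2,r3:6,r4:6,r5:4
c2: issue ADD r0<-Add2 | r0:Add2,r1:Add1,r2:2,r3:6,r4:6,r5:4
c3: issue ADD r0<-Add3 | r0:Add3,r1:Add1,r2:2,r3:6,r4:6,r5:4
c4: CDB Add1=-3; issue SUB r2<-Add1 | r0:Add3,r1:-3,r2:Add1,r3:6,r4:6,r5:4
c5: stall | r0:Add3,r1:-3,r2:Add1,r3:6,r4:6,r5:4
c6: CDB Add3=8; issue SUB r5<-Add3 | r0:8,r1:-3,r2:Add1,r3:6,r4:6,r5:Add3
c7: CDB Add2=5; issue MUL r3<-Mul1 | r0:8,r1:-3,r2:Add1,r3:Mul1,r4:6,r5:Add3
c8: issue SUB r4<-Add2 | r0:8,r1:-3,r2:Add1,r3:Mul1,r4:Add2,r5:Add3
c9: CDB Add1=-4; issue MUL r4<-Mul2 | r0:8,r1:-3,r2:-4,r3:Mul1,r4:Mul2,r5:Add3
c10: - | r0:8,r1:-3,r2:-4,r3:Mul1,r4:Mul2,r5:Add3
c11: CDB Mul1=48 | r0:8,r1:-3,r2:-4,r3:48,r4:Mul2,r5:Add3

STATUS = TAG Add3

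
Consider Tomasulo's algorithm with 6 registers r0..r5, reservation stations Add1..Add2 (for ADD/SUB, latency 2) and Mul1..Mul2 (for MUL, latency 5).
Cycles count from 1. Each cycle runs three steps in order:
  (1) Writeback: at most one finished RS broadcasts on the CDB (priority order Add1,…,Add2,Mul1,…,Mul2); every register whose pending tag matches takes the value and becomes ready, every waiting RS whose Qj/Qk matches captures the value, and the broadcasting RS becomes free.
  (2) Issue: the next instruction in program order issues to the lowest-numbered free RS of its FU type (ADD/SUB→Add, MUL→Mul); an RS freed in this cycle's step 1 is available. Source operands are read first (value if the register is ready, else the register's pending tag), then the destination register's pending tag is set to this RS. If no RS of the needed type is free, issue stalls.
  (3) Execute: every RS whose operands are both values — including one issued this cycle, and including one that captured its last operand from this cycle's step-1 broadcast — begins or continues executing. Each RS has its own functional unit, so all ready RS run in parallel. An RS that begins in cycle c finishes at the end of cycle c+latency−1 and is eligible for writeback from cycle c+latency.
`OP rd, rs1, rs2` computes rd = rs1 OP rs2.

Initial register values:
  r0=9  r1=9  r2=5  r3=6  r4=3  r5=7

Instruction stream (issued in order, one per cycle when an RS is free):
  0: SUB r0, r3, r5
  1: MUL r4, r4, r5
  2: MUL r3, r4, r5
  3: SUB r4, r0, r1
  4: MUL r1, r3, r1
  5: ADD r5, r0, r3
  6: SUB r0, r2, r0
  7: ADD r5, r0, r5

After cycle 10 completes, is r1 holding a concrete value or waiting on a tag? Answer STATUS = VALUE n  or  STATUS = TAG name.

c1: issue SUB r0<-Add1 | r0:Add1,r1:9,r2:5,r3:6,r4:3,r5:7
c2: issue MUL r4<-Mul1 | r0:Add1,r1:9,r2:5,r3:6,r4:Mul1,r5:7
c3: CDB Add1=-1; issue MUL r3<-Mul2 | r0:-1,r1:9,r2:5,r3:Mul2,r4:Mul1,r5:7
c4: issue SUB r4<-Add1 | r0:-1,r1:9,r2:5,r3:Mul2,r4:Add1,r5:7
c5: stall | r0:-1,r1:9,r2:5,r3:Mul2,r4:Add1,r5:7
c6: CDB Add1=-10; stall | r0:-1,r1:9,r2:5,r3:Mul2,r4:-10,r5:7
c7: CDB Mul1=21; issue MUL r1<-Mul1 | r0:-1,r1:Mul1,r2:5,r3:Mul2,r4:-10,r5:7
c8: issue ADD r5<-Add1 | r0:-1,r1:Mul1,r2:5,r3:Mul2,r4:-10,r5:Add1
c9: issue SUB r0<-Add2 | r0:Add2,r1:Mul1,r2:5,r3:Mul2,r4:-10,r5:Add1
c10: stall | r0:Add2,r1:Mul1,r2:5,r3:Mul2,r4:-10,r5:Add1

STATUS = TAG Mul1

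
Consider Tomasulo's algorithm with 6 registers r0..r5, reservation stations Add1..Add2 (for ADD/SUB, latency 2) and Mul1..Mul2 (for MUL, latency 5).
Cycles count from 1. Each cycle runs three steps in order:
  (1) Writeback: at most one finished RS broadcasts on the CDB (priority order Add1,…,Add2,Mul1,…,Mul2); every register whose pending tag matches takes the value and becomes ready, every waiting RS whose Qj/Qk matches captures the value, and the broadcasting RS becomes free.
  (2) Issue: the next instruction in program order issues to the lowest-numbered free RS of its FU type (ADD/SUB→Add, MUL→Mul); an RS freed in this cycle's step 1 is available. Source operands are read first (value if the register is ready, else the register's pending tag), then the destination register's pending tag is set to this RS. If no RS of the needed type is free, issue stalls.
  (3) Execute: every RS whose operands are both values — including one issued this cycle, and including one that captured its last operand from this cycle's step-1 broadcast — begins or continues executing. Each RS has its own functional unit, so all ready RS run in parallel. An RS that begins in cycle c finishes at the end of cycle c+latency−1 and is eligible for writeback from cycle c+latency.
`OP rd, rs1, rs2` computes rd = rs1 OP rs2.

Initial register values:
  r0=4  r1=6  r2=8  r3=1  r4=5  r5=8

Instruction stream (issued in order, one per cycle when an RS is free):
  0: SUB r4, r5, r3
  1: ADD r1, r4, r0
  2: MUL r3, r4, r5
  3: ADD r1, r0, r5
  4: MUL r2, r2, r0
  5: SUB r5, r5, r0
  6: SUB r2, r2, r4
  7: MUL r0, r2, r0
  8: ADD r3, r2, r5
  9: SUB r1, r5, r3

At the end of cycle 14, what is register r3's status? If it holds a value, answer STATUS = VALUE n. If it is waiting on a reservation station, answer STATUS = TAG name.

STATUS = VALUE 29

cycle 1: issue SUB r4<-Add1 // r0:4,r1:6,r2:8,r3:1,r4:Add1,r5:8
cycle 2: issue ADD r1<-Add2 // r0:4,r1:Add2,r2:8,r3:1,r4:Add1,r5:8
cycle 3: CDB Add1=7; issue MUL r3<-Mul1 // r0:4,r1:Add2,r2:8,r3:Mul1,r4:7,r5:8
cycle 4: issue ADD r1<-Add1 // r0:4,r1:Add1,r2:8,r3:Mul1,r4:7,r5:8
cycle 5: CDB Add2=11; issue MUL r2<-Mul2 // r0:4,r1:Add1,r2:Mul2,r3:Mul1,r4:7,r5:8
cycle 6: CDB Add1=12; issue SUB r5<-Add1 // r0:4,r1:12,r2:Mul2,r3:Mul1,r4:7,r5:Add1
cycle 7: issue SUB r2<-Add2 // r0:4,r1:12,r2:Add2,r3:Mul1,r4:7,r5:Add1
cycle 8: CDB Add1=4; stall // r0:4,r1:12,r2:Add2,r3:Mul1,r4:7,r5:4
cycle 9: CDB Mul1=56; issue MUL r0<-Mul1 // r0:Mul1,r1:12,r2:Add2,r3:56,r4:7,r5:4
cycle 10: CDB Mul2=32; issue ADD r3<-Add1 // r0:Mul1,r1:12,r2:Add2,r3:Add1,r4:7,r5:4
cycle 11: stall // r0:Mul1,r1:12,r2:Add2,r3:Add1,r4:7,r5:4
cycle 12: CDB Add2=25; issue SUB r1<-Add2 // r0:Mul1,r1:Add2,r2:25,r3:Add1,r4:7,r5:4
cycle 13: - // r0:Mul1,r1:Add2,r2:25,r3:Add1,r4:7,r5:4
cycle 14: CDB Add1=29 // r0:Mul1,r1:Add2,r2:25,r3:29,r4:7,r5:4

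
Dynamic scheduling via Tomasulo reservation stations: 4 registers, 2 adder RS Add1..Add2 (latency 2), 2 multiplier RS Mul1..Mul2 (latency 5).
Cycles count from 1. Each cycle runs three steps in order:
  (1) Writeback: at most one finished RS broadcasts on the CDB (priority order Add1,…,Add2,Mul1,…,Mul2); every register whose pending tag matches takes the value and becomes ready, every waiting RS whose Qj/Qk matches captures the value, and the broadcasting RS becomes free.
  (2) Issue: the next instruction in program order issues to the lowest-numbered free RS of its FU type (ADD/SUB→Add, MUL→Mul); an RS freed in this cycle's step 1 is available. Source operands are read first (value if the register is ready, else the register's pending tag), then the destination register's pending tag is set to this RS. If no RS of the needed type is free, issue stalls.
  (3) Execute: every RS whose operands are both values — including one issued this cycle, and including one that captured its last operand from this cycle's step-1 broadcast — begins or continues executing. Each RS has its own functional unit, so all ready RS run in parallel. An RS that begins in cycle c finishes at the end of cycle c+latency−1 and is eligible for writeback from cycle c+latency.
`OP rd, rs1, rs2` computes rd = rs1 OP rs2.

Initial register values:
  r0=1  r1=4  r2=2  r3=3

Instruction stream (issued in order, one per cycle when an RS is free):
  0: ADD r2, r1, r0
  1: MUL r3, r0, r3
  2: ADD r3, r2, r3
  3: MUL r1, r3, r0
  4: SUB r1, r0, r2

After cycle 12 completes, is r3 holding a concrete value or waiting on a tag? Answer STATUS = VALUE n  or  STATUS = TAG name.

STATUS = VALUE 8

cycle 1: issue ADD r2<-Add1 // r0:1,r1:4,r2:Add1,r3:3
cycle 2: issue MUL r3<-Mul1 // r0:1,r1:4,r2:Add1,r3:Mul1
cycle 3: CDB Add1=5; issue ADD r3<-Add1 // r0:1,r1:4,r2:5,r3:Add1
cycle 4: issue MUL r1<-Mul2 // r0:1,r1:Mul2,r2:5,r3:Add1
cycle 5: issue SUB r1<-Add2 // r0:1,r1:Add2,r2:5,r3:Add1
cycle 6: - // r0:1,r1:Add2,r2:5,r3:Add1
cycle 7: CDB Add2=-4 // r0:1,r1:-4,r2:5,r3:Add1
cycle 8: CDB Mul1=3 // r0:1,r1:-4,r2:5,r3:Add1
cycle 9: - // r0:1,r1:-4,r2:5,r3:Add1
cycle 10: CDB Add1=8 // r0:1,r1:-4,r2:5,r3:8
cycle 11: - // r0:1,r1:-4,r2:5,r3:8
cycle 12: - // r0:1,r1:-4,r2:5,r3:8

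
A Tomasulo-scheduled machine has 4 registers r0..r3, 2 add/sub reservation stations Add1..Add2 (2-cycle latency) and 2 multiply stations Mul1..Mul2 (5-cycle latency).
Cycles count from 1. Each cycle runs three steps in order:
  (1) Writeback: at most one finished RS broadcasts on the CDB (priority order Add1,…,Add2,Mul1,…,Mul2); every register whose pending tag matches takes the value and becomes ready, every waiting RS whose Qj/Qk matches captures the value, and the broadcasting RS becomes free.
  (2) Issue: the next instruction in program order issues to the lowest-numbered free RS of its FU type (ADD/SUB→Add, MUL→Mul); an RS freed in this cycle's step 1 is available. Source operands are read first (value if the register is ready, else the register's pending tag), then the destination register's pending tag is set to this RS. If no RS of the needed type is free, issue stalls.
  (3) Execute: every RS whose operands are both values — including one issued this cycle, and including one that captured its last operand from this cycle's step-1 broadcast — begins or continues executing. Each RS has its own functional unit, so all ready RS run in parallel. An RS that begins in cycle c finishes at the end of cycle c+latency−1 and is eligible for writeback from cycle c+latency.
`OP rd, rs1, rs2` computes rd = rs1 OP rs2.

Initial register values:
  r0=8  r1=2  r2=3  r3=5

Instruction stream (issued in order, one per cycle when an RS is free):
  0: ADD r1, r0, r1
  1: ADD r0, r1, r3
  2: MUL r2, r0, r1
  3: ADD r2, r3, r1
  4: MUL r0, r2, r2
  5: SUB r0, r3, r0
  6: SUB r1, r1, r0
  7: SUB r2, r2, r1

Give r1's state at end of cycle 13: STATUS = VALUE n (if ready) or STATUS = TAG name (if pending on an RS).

  c1: issue ADD r1<-Add1  regs: r0:8,r1:Add1,r2:3,r3:5
  c2: issue ADD r0<-Add2  regs: r0:Add2,r1:Add1,r2:3,r3:5
  c3: CDB Add1=10; issue MUL r2<-Mul1  regs: r0:Add2,r1:10,r2:Mul1,r3:5
  c4: issue ADD r2<-Add1  regs: r0:Add2,r1:10,r2:Add1,r3:5
  c5: CDB Add2=15; issue MUL r0<-Mul2  regs: r0:Mul2,r1:10,r2:Add1,r3:5
  c6: CDB Add1=15; issue SUB r0<-Add1  regs: r0:Add1,r1:10,r2:15,r3:5
  c7: issue SUB r1<-Add2  regs: r0:Add1,r1:Add2,r2:15,r3:5
  c8: stall  regs: r0:Add1,r1:Add2,r2:15,r3:5
  c9: stall  regs: r0:Add1,r1:Add2,r2:15,r3:5
  c10: CDB Mul1=150; stall  regs: r0:Add1,r1:Add2,r2:15,r3:5
  c11: CDB Mul2=225; stall  regs: r0:Add1,r1:Add2,r2:15,r3:5
  c12: stall  regs: r0:Add1,r1:Add2,r2:15,r3:5
  c13: CDB Add1=-220; issue SUB r2<-Add1  regs: r0:-220,r1:Add2,r2:Add1,r3:5

STATUS = TAG Add2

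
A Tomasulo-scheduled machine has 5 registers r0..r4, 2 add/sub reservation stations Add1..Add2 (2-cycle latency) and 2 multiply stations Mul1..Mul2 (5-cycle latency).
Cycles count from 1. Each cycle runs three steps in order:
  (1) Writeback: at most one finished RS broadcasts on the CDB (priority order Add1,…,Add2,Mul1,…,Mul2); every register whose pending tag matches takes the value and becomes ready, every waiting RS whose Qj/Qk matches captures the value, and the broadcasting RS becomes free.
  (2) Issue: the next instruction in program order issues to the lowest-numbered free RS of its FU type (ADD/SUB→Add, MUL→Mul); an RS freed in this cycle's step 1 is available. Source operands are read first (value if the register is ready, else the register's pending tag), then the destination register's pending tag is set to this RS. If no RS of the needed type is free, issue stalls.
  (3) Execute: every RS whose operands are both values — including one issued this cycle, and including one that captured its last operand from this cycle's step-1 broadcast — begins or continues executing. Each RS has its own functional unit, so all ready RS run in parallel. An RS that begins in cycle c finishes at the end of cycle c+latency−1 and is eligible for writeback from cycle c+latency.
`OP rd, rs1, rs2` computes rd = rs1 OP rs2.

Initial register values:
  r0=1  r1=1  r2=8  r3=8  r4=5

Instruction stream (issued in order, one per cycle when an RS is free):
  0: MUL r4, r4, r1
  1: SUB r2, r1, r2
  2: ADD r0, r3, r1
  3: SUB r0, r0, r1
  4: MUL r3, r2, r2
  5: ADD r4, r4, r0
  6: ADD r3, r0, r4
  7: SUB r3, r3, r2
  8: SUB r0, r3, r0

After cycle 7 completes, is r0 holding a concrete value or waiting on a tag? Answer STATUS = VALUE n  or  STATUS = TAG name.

STATUS = VALUE 8

c1: issue MUL r4<-Mul1 | r0:1,r1:1,r2:8,r3:8,r4:Mul1
c2: issue SUB r2<-Add1 | r0:1,r1:1,r2:Add1,r3:8,r4:Mul1
c3: issue ADD r0<-Add2 | r0:Add2,r1:1,r2:Add1,r3:8,r4:Mul1
c4: CDB Add1=-7; issue SUB r0<-Add1 | r0:Add1,r1:1,r2:-7,r3:8,r4:Mul1
c5: CDB Add2=9; issue MUL r3<-Mul2 | r0:Add1,r1:1,r2:-7,r3:Mul2,r4:Mul1
c6: CDB Mul1=5; issue ADD r4<-Add2 | r0:Add1,r1:1,r2:-7,r3:Mul2,r4:Add2
c7: CDB Add1=8; issue ADD r3<-Add1 | r0:8,r1:1,r2:-7,r3:Add1,r4:Add2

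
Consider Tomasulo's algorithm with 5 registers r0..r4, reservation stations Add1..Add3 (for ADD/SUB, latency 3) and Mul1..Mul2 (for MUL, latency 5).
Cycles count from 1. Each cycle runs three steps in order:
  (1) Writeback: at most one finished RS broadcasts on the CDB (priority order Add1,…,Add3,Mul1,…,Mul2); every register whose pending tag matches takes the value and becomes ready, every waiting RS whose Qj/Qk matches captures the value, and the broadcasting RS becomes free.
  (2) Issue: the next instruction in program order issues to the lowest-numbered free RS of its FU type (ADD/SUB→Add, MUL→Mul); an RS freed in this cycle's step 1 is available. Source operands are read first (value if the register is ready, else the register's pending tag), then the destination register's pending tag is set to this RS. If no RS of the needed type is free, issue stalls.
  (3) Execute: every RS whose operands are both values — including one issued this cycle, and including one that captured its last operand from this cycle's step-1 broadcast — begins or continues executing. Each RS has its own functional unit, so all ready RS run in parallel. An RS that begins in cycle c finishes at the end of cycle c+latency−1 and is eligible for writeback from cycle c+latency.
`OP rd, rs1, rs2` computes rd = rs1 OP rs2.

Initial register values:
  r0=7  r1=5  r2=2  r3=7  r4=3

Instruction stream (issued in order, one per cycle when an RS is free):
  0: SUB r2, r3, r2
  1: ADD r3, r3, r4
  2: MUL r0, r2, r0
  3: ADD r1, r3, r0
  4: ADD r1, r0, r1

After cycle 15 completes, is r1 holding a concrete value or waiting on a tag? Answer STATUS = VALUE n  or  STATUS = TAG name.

c1: issue SUB r2<-Add1 | r0:7,r1:5,r2:Add1,r3:7,r4:3
c2: issue ADD r3<-Add2 | r0:7,r1:5,r2:Add1,r3:Add2,r4:3
c3: issue MUL r0<-Mul1 | r0:Mul1,r1:5,r2:Add1,r3:Add2,r4:3
c4: CDB Add1=5; issue ADD r1<-Add1 | r0:Mul1,r1:Add1,r2:5,r3:Add2,r4:3
c5: CDB Add2=10; issue ADD r1<-Add2 | r0:Mul1,r1:Add2,r2:5,r3:10,r4:3
c6: - | r0:Mul1,r1:Add2,r2:5,r3:10,r4:3
c7: - | r0:Mul1,r1:Add2,r2:5,r3:10,r4:3
c8: - | r0:Mul1,r1:Add2,r2:5,r3:10,r4:3
c9: CDB Mul1=35 | r0:35,r1:Add2,r2:5,r3:10,r4:3
c10: - | r0:35,r1:Add2,r2:5,r3:10,r4:3
c11: - | r0:35,r1:Add2,r2:5,r3:10,r4:3
c12: CDB Add1=45 | r0:35,r1:Add2,r2:5,r3:10,r4:3
c13: - | r0:35,r1:Add2,r2:5,r3:10,r4:3
c14: - | r0:35,r1:Add2,r2:5,r3:10,r4:3
c15: CDB Add2=80 | r0:35,r1:80,r2:5,r3:10,r4:3

STATUS = VALUE 80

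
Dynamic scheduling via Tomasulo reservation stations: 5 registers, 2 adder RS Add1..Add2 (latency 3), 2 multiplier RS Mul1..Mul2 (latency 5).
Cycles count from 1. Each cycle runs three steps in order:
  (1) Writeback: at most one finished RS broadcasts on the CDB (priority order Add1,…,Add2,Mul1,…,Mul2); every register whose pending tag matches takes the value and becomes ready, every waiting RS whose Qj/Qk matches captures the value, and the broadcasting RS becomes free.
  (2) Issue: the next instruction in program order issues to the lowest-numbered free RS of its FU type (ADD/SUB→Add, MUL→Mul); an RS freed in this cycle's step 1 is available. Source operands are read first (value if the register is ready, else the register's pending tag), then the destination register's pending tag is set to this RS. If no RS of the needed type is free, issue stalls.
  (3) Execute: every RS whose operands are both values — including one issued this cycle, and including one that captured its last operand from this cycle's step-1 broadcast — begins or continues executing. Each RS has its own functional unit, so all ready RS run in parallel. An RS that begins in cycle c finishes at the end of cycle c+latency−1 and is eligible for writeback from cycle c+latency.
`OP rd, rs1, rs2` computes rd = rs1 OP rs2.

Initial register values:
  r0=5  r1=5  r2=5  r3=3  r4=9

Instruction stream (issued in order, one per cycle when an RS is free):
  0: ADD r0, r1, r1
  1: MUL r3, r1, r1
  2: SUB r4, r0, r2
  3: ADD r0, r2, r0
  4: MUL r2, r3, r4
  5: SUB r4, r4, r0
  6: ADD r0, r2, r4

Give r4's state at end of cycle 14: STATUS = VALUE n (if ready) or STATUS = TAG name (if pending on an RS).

c1: issue ADD r0<-Add1 | r0:Add1,r1:5,r2:5,r3:3,r4:9
c2: issue MUL r3<-Mul1 | r0:Add1,r1:5,r2:5,r3:Mul1,r4:9
c3: issue SUB r4<-Add2 | r0:Add1,r1:5,r2:5,r3:Mul1,r4:Add2
c4: CDB Add1=10; issue ADD r0<-Add1 | r0:Add1,r1:5,r2:5,r3:Mul1,r4:Add2
c5: issue MUL r2<-Mul2 | r0:Add1,r1:5,r2:Mul2,r3:Mul1,r4:Add2
c6: stall | r0:Add1,r1:5,r2:Mul2,r3:Mul1,r4:Add2
c7: CDB Add1=15; issue SUB r4<-Add1 | r0:15,r1:5,r2:Mul2,r3:Mul1,r4:Add1
c8: CDB Add2=5; issue ADD r0<-Add2 | r0:Add2,r1:5,r2:Mul2,r3:Mul1,r4:Add1
c9: CDB Mul1=25 | r0:Add2,r1:5,r2:Mul2,r3:25,r4:Add1
c10: - | r0:Add2,r1:5,r2:Mul2,r3:25,r4:Add1
c11: CDB Add1=-10 | r0:Add2,r1:5,r2:Mul2,r3:25,r4:-10
c12: - | r0:Add2,r1:5,r2:Mul2,r3:25,r4:-10
c13: - | r0:Add2,r1:5,r2:Mul2,r3:25,r4:-10
c14: CDB Mul2=125 | r0:Add2,r1:5,r2:125,r3:25,r4:-10

STATUS = VALUE -10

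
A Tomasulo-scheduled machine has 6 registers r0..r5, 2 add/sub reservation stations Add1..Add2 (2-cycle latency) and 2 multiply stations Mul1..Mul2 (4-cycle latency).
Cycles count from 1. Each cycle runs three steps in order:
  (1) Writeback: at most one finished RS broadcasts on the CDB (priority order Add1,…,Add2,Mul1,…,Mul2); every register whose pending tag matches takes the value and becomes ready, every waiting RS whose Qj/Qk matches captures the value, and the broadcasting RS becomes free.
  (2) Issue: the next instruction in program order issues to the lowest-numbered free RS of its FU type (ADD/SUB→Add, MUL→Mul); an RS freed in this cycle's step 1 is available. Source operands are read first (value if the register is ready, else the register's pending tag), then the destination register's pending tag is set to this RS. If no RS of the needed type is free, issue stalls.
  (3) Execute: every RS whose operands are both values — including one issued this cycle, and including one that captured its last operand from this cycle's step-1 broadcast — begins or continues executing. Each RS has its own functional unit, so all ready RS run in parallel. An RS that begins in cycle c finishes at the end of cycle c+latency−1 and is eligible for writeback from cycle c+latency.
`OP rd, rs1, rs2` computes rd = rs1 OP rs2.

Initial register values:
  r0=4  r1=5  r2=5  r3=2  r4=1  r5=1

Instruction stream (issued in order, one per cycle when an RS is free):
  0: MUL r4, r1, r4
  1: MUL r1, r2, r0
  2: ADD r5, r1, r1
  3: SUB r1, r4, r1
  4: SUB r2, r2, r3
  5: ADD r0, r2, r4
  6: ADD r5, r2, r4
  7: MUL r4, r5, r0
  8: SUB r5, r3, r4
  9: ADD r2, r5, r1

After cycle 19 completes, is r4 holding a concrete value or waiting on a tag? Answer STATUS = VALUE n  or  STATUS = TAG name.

STATUS = VALUE 64

cycle 1: issue MUL r4<-Mul1 // r0:4,r1:5,r2:5,r3:2,r4:Mul1,r5:1
cycle 2: issue MUL r1<-Mul2 // r0:4,r1:Mul2,r2:5,r3:2,r4:Mul1,r5:1
cycle 3: issue ADD r5<-Add1 // r0:4,r1:Mul2,r2:5,r3:2,r4:Mul1,r5:Add1
cycle 4: issue SUB r1<-Add2 // r0:4,r1:Add2,r2:5,r3:2,r4:Mul1,r5:Add1
cycle 5: CDB Mul1=5; stall // r0:4,r1:Add2,r2:5,r3:2,r4:5,r5:Add1
cycle 6: CDB Mul2=20; stall // r0:4,r1:Add2,r2:5,r3:2,r4:5,r5:Add1
cycle 7: stall // r0:4,r1:Add2,r2:5,r3:2,r4:5,r5:Add1
cycle 8: CDB Add1=40; issue SUB r2<-Add1 // r0:4,r1:Add2,r2:Add1,r3:2,r4:5,r5:40
cycle 9: CDB Add2=-15; issue ADD r0<-Add2 // r0:Add2,r1:-15,r2:Add1,r3:2,r4:5,r5:40
cycle 10: CDB Add1=3; issue ADD r5<-Add1 // r0:Add2,r1:-15,r2:3,r3:2,r4:5,r5:Add1
cycle 11: issue MUL r4<-Mul1 // r0:Add2,r1:-15,r2:3,r3:2,r4:Mul1,r5:Add1
cycle 12: CDB Add1=8; issue SUB r5<-Add1 // r0:Add2,r1:-15,r2:3,r3:2,r4:Mul1,r5:Add1
cycle 13: CDB Add2=8; issue ADD r2<-Add2 // r0:8,r1:-15,r2:Add2,r3:2,r4:Mul1,r5:Add1
cycle 14: - // r0:8,r1:-15,r2:Add2,r3:2,r4:Mul1,r5:Add1
cycle 15: - // r0:8,r1:-15,r2:Add2,r3:2,r4:Mul1,r5:Add1
cycle 16: - // r0:8,r1:-15,r2:Add2,r3:2,r4:Mul1,r5:Add1
cycle 17: CDB Mul1=64 // r0:8,r1:-15,r2:Add2,r3:2,r4:64,r5:Add1
cycle 18: - // r0:8,r1:-15,r2:Add2,r3:2,r4:64,r5:Add1
cycle 19: CDB Add1=-62 // r0:8,r1:-15,r2:Add2,r3:2,r4:64,r5:-62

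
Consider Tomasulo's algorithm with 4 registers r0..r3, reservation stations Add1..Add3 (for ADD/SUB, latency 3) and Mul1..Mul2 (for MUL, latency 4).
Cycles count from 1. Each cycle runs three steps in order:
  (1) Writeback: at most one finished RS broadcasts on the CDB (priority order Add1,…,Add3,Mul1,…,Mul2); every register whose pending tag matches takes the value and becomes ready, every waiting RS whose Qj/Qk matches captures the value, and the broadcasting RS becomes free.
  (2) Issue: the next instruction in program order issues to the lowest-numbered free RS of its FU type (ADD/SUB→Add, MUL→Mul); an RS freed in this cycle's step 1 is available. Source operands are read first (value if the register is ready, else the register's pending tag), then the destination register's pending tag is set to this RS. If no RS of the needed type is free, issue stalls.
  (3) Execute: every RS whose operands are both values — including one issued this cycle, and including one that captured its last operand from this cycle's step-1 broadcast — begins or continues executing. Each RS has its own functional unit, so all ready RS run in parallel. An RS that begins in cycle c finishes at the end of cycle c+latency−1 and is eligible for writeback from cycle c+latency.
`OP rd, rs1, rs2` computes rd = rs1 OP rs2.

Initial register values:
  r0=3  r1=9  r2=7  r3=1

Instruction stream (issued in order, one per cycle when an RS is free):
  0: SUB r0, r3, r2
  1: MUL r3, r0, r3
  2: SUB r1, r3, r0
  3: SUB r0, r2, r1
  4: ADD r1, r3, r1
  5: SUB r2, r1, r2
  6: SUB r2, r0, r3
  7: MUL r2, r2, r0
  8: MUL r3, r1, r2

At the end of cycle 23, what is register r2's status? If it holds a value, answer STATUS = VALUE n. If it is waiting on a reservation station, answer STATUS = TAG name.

cycle 1: issue SUB r0<-Add1 // r0:Add1,r1:9,r2:7,r3:1
cycle 2: issue MUL r3<-Mul1 // r0:Add1,r1:9,r2:7,r3:Mul1
cycle 3: issue SUB r1<-Add2 // r0:Add1,r1:Add2,r2:7,r3:Mul1
cycle 4: CDB Add1=-6; issue SUB r0<-Add1 // r0:Add1,r1:Add2,r2:7,r3:Mul1
cycle 5: issue ADD r1<-Add3 // r0:Add1,r1:Add3,r2:7,r3:Mul1
cycle 6: stall // r0:Add1,r1:Add3,r2:7,r3:Mul1
cycle 7: stall // r0:Add1,r1:Add3,r2:7,r3:Mul1
cycle 8: CDB Mul1=-6; stall // r0:Add1,r1:Add3,r2:7,r3:-6
cycle 9: stall // r0:Add1,r1:Add3,r2:7,r3:-6
cycle 10: stall // r0:Add1,r1:Add3,r2:7,r3:-6
cycle 11: CDB Add2=0; issue SUB r2<-Add2 // r0:Add1,r1:Add3,r2:Add2,r3:-6
cycle 12: stall // r0:Add1,r1:Add3,r2:Add2,r3:-6
cycle 13: stall // r0:Add1,r1:Add3,r2:Add2,r3:-6
cycle 14: CDB Add1=7; issue SUB r2<-Add1 // r0:7,r1:Add3,r2:Add1,r3:-6
cycle 15: CDB Add3=-6; issue MUL r2<-Mul1 // r0:7,r1:-6,r2:Mul1,r3:-6
cycle 16: issue MUL r3<-Mul2 // r0:7,r1:-6,r2:Mul1,r3:Mul2
cycle 17: CDB Add1=13 // r0:7,r1:-6,r2:Mul1,r3:Mul2
cycle 18: CDB Add2=-13 // r0:7,r1:-6,r2:Mul1,r3:Mul2
cycle 19: - // r0:7,r1:-6,r2:Mul1,r3:Mul2
cycle 20: - // r0:7,r1:-6,r2:Mul1,r3:Mul2
cycle 21: CDB Mul1=91 // r0:7,r1:-6,r2:91,r3:Mul2
cycle 22: - // r0:7,r1:-6,r2:91,r3:Mul2
cycle 23: - // r0:7,r1:-6,r2:91,r3:Mul2

STATUS = VALUE 91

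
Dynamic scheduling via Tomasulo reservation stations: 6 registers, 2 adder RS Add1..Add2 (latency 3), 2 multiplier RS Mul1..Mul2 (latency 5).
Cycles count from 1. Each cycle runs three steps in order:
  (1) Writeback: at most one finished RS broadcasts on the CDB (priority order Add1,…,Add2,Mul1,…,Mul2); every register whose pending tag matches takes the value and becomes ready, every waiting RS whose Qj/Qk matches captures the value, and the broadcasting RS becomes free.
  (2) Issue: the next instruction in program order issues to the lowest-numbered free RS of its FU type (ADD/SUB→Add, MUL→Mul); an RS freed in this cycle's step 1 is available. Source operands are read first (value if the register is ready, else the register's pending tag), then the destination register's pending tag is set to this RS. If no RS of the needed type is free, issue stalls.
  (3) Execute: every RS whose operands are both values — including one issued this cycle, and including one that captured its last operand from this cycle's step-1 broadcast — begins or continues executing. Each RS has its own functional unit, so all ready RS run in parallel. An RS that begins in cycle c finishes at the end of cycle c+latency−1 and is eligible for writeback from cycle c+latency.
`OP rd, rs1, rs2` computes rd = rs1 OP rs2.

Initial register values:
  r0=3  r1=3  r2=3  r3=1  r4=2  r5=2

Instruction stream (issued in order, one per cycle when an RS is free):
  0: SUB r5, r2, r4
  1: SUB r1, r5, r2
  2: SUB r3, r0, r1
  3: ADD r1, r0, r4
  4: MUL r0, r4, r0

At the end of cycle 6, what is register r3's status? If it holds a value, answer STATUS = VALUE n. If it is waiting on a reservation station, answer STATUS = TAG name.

STATUS = TAG Add1

cycle 1: issue SUB r5<-Add1 // r0:3,r1:3,r2:3,r3:1,r4:2,r5:Add1
cycle 2: issue SUB r1<-Add2 // r0:3,r1:Add2,r2:3,r3:1,r4:2,r5:Add1
cycle 3: stall // r0:3,r1:Add2,r2:3,r3:1,r4:2,r5:Add1
cycle 4: CDB Add1=1; issue SUB r3<-Add1 // r0:3,r1:Add2,r2:3,r3:Add1,r4:2,r5:1
cycle 5: stall // r0:3,r1:Add2,r2:3,r3:Add1,r4:2,r5:1
cycle 6: stall // r0:3,r1:Add2,r2:3,r3:Add1,r4:2,r5:1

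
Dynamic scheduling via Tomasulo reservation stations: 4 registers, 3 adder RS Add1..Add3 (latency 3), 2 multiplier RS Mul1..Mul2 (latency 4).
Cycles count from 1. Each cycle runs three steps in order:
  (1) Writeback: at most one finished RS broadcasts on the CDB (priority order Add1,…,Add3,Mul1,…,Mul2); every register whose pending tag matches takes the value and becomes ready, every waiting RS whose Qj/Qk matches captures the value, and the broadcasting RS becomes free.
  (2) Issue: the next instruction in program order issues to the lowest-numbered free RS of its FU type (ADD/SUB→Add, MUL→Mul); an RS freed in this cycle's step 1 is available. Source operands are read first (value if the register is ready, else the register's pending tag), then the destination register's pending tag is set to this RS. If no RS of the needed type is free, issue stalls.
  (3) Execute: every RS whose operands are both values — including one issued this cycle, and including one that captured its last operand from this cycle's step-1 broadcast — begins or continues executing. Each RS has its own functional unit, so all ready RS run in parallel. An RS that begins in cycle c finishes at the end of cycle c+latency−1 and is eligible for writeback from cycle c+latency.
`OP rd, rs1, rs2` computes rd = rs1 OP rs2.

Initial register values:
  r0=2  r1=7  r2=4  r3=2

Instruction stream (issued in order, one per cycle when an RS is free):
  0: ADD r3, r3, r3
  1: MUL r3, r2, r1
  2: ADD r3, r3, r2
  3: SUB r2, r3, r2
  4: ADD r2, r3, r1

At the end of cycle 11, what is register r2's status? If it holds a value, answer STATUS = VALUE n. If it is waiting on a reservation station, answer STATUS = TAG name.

STATUS = TAG Add3

  c1: issue ADD r3<-Add1  regs: r0:2,r1:7,r2:4,r3:Add1
  c2: issue MUL r3<-Mul1  regs: r0:2,r1:7,r2:4,r3:Mul1
  c3: issue ADD r3<-Add2  regs: r0:2,r1:7,r2:4,r3:Add2
  c4: CDB Add1=4; issue SUB r2<-Add1  regs: r0:2,r1:7,r2:Add1,r3:Add2
  c5: issue ADD r2<-Add3  regs: r0:2,r1:7,r2:Add3,r3:Add2
  c6: CDB Mul1=28  regs: r0:2,r1:7,r2:Add3,r3:Add2
  c7: -  regs: r0:2,r1:7,r2:Add3,r3:Add2
  c8: -  regs: r0:2,r1:7,r2:Add3,r3:Add2
  c9: CDB Add2=32  regs: r0:2,r1:7,r2:Add3,r3:32
  c10: -  regs: r0:2,r1:7,r2:Add3,r3:32
  c11: -  regs: r0:2,r1:7,r2:Add3,r3:32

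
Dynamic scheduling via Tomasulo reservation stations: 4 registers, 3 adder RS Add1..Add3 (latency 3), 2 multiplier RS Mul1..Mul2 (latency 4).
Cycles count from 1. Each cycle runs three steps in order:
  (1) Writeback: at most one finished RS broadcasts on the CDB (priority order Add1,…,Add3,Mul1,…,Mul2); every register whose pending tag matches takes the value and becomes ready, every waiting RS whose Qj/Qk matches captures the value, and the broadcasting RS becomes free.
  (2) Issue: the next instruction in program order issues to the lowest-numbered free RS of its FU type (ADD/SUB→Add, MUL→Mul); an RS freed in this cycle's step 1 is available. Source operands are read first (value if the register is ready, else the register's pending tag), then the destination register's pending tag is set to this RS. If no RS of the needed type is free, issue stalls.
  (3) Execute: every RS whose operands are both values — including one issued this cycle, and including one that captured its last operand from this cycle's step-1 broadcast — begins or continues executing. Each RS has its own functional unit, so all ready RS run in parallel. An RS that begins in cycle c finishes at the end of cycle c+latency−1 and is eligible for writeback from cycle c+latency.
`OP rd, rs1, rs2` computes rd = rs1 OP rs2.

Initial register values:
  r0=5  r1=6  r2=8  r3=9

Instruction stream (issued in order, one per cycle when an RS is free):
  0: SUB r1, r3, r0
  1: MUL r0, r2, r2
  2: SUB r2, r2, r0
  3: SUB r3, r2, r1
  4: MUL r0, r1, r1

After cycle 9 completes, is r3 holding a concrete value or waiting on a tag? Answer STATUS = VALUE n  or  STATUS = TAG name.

STATUS = TAG Add1

c1: issue SUB r1<-Add1 | r0:5,r1:Add1,r2:8,r3:9
c2: issue MUL r0<-Mul1 | r0:Mul1,r1:Add1,r2:8,r3:9
c3: issue SUB r2<-Add2 | r0:Mul1,r1:Add1,r2:Add2,r3:9
c4: CDB Add1=4; issue SUB r3<-Add1 | r0:Mul1,r1:4,r2:Add2,r3:Add1
c5: issue MUL r0<-Mul2 | r0:Mul2,r1:4,r2:Add2,r3:Add1
c6: CDB Mul1=64 | r0:Mul2,r1:4,r2:Add2,r3:Add1
c7: - | r0:Mul2,r1:4,r2:Add2,r3:Add1
c8: - | r0:Mul2,r1:4,r2:Add2,r3:Add1
c9: CDB Add2=-56 | r0:Mul2,r1:4,r2:-56,r3:Add1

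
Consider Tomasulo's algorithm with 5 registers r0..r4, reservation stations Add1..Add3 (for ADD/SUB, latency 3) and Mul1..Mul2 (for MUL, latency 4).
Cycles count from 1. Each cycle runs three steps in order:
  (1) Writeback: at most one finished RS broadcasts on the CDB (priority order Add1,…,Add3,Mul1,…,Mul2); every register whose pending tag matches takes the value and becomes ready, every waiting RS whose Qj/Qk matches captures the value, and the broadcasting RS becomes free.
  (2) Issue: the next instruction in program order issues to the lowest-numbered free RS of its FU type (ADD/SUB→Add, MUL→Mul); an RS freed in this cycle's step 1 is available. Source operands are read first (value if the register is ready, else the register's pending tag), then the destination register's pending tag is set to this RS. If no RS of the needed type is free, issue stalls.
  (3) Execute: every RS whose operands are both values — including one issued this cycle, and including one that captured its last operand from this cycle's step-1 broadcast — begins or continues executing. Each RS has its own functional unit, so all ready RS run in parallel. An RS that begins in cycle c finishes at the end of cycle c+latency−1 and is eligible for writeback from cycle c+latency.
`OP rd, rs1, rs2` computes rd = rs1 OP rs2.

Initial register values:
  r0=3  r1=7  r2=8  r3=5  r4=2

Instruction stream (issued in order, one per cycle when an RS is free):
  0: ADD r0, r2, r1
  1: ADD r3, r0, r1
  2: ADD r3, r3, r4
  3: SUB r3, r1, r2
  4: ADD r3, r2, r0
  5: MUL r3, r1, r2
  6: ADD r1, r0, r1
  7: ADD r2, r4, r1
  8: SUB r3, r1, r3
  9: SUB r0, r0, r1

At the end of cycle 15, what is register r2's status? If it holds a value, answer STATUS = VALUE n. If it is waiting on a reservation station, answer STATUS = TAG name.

STATUS = VALUE 24

cycle 1: issue ADD r0<-Add1 // r0:Add1,r1:7,r2:8,r3:5,r4:2
cycle 2: issue ADD r3<-Add2 // r0:Add1,r1:7,r2:8,r3:Add2,r4:2
cycle 3: issue ADD r3<-Add3 // r0:Add1,r1:7,r2:8,r3:Add3,r4:2
cycle 4: CDB Add1=15; issue SUB r3<-Add1 // r0:15,r1:7,r2:8,r3:Add1,r4:2
cycle 5: stall // r0:15,r1:7,r2:8,r3:Add1,r4:2
cycle 6: stall // r0:15,r1:7,r2:8,r3:Add1,r4:2
cycle 7: CDB Add1=-1; issue ADD r3<-Add1 // r0:15,r1:7,r2:8,r3:Add1,r4:2
cycle 8: CDB Add2=22; issue MUL r3<-Mul1 // r0:15,r1:7,r2:8,r3:Mul1,r4:2
cycle 9: issue ADD r1<-Add2 // r0:15,r1:Add2,r2:8,r3:Mul1,r4:2
cycle 10: CDB Add1=23; issue ADD r2<-Add1 // r0:15,r1:Add2,r2:Add1,r3:Mul1,r4:2
cycle 11: CDB Add3=24; issue SUB r3<-Add3 // r0:15,r1:Add2,r2:Add1,r3:Add3,r4:2
cycle 12: CDB Add2=22; issue SUB r0<-Add2 // r0:Add2,r1:22,r2:Add1,r3:Add3,r4:2
cycle 13: CDB Mul1=56 // r0:Add2,r1:22,r2:Add1,r3:Add3,r4:2
cycle 14: - // r0:Add2,r1:22,r2:Add1,r3:Add3,r4:2
cycle 15: CDB Add1=24 // r0:Add2,r1:22,r2:24,r3:Add3,r4:2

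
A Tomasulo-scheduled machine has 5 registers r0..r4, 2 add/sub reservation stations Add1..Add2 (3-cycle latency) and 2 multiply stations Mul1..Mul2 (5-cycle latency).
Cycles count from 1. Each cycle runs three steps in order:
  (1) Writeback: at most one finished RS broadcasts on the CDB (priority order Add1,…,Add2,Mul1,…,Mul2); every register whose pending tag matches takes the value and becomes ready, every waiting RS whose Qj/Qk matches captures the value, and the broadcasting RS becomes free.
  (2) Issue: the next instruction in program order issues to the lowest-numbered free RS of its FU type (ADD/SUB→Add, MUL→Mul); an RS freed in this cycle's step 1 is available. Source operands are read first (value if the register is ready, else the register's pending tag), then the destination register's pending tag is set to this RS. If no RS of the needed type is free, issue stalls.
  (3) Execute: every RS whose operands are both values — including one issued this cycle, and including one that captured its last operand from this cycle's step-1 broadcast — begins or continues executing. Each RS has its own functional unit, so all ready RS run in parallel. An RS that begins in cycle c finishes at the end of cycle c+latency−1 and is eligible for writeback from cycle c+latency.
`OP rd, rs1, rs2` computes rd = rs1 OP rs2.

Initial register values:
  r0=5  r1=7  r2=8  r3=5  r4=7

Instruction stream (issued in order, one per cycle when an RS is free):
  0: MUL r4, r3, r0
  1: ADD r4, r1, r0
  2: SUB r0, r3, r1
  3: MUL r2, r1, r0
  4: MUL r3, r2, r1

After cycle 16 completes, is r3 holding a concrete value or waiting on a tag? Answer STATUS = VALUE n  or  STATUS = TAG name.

STATUS = VALUE -98

c1: issue MUL r4<-Mul1 | r0:5,r1:7,r2:8,r3:5,r4:Mul1
c2: issue ADD r4<-Add1 | r0:5,r1:7,r2:8,r3:5,r4:Add1
c3: issue SUB r0<-Add2 | r0:Add2,r1:7,r2:8,r3:5,r4:Add1
c4: issue MUL r2<-Mul2 | r0:Add2,r1:7,r2:Mul2,r3:5,r4:Add1
c5: CDB Add1=12; stall | r0:Add2,r1:7,r2:Mul2,r3:5,r4:12
c6: CDB Add2=-2; stall | r0:-2,r1:7,r2:Mul2,r3:5,r4:12
c7: CDB Mul1=25; issue MUL r3<-Mul1 | r0:-2,r1:7,r2:Mul2,r3:Mul1,r4:12
c8: - | r0:-2,r1:7,r2:Mul2,r3:Mul1,r4:12
c9: - | r0:-2,r1:7,r2:Mul2,r3:Mul1,r4:12
c10: - | r0:-2,r1:7,r2:Mul2,r3:Mul1,r4:12
c11: CDB Mul2=-14 | r0:-2,r1:7,r2:-14,r3:Mul1,r4:12
c12: - | r0:-2,r1:7,r2:-14,r3:Mul1,r4:12
c13: - | r0:-2,r1:7,r2:-14,r3:Mul1,r4:12
c14: - | r0:-2,r1:7,r2:-14,r3:Mul1,r4:12
c15: - | r0:-2,r1:7,r2:-14,r3:Mul1,r4:12
c16: CDB Mul1=-98 | r0:-2,r1:7,r2:-14,r3:-98,r4:12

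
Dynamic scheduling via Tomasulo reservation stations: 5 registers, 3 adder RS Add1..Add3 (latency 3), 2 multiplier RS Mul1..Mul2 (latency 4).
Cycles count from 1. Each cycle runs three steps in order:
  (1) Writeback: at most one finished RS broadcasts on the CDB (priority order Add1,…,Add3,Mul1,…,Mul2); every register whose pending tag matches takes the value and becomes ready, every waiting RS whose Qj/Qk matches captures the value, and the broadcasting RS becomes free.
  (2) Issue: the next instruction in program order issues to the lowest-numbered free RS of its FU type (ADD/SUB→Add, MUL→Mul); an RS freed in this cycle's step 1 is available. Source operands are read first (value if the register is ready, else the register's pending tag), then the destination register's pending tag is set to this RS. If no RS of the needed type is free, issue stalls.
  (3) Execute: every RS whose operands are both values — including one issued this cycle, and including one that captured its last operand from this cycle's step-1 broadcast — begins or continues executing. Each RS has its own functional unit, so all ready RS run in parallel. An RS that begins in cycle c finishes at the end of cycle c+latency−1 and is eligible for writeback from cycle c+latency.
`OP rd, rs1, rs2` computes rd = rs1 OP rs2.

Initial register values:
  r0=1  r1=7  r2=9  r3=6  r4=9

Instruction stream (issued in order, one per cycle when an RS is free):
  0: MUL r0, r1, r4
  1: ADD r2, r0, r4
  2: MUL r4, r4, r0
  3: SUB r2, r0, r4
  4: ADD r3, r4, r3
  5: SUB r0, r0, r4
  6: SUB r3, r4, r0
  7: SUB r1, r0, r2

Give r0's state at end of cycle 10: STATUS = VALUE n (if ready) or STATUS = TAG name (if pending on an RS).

c1: issue MUL r0<-Mul1 | r0:Mul1,r1:7,r2:9,r3:6,r4:9
c2: issue ADD r2<-Add1 | r0:Mul1,r1:7,r2:Add1,r3:6,r4:9
c3: issue MUL r4<-Mul2 | r0:Mul1,r1:7,r2:Add1,r3:6,r4:Mul2
c4: issue SUB r2<-Add2 | r0:Mul1,r1:7,r2:Add2,r3:6,r4:Mul2
c5: CDB Mul1=63; issue ADD r3<-Add3 | r0:63,r1:7,r2:Add2,r3:Add3,r4:Mul2
c6: stall | r0:63,r1:7,r2:Add2,r3:Add3,r4:Mul2
c7: stall | r0:63,r1:7,r2:Add2,r3:Add3,r4:Mul2
c8: CDB Add1=72; issue SUB r0<-Add1 | r0:Add1,r1:7,r2:Add2,r3:Add3,r4:Mul2
c9: CDB Mul2=567; stall | r0:Add1,r1:7,r2:Add2,r3:Add3,r4:567
c10: stall | r0:Add1,r1:7,r2:Add2,r3:Add3,r4:567

STATUS = TAG Add1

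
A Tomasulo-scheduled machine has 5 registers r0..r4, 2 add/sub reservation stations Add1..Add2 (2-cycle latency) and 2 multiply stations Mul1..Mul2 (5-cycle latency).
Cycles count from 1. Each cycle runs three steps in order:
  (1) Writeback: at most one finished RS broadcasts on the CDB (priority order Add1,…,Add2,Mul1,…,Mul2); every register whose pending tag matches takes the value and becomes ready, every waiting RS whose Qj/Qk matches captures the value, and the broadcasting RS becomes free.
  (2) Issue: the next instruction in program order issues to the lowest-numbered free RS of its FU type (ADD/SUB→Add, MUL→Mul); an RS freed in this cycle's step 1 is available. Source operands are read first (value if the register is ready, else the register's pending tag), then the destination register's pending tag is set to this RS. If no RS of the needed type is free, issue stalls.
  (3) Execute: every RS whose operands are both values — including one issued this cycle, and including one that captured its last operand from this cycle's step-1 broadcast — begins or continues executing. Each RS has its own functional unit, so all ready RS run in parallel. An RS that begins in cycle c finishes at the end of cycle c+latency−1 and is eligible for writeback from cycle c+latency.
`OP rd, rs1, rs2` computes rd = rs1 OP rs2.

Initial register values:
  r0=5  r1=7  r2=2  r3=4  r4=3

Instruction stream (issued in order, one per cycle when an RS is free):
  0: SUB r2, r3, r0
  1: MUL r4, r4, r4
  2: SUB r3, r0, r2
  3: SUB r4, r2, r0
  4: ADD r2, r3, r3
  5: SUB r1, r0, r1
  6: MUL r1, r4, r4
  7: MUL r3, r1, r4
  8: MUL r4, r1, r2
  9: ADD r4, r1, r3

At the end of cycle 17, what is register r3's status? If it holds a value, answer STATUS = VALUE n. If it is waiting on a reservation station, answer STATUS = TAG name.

cycle 1: issue SUB r2<-Add1 // r0:5,r1:7,r2:Add1,r3:4,r4:3
cycle 2: issue MUL r4<-Mul1 // r0:5,r1:7,r2:Add1,r3:4,r4:Mul1
cycle 3: CDB Add1=-1; issue SUB r3<-Add1 // r0:5,r1:7,r2:-1,r3:Add1,r4:Mul1
cycle 4: issue SUB r4<-Add2 // r0:5,r1:7,r2:-1,r3:Add1,r4:Add2
cycle 5: CDB Add1=6; issue ADD r2<-Add1 // r0:5,r1:7,r2:Add1,r3:6,r4:Add2
cycle 6: CDB Add2=-6; issue SUB r1<-Add2 // r0:5,r1:Add2,r2:Add1,r3:6,r4:-6
cycle 7: CDB Add1=12; issue MUL r1<-Mul2 // r0:5,r1:Mul2,r2:12,r3:6,r4:-6
cycle 8: CDB Add2=-2; stall // r0:5,r1:Mul2,r2:12,r3:6,r4:-6
cycle 9: CDB Mul1=9; issue MUL r3<-Mul1 // r0:5,r1:Mul2,r2:12,r3:Mul1,r4:-6
cycle 10: stall // r0:5,r1:Mul2,r2:12,r3:Mul1,r4:-6
cycle 11: stall // r0:5,r1:Mul2,r2:12,r3:Mul1,r4:-6
cycle 12: CDB Mul2=36; issue MUL r4<-Mul2 // r0:5,r1:36,r2:12,r3:Mul1,r4:Mul2
cycle 13: issue ADD r4<-Add1 // r0:5,r1:36,r2:12,r3:Mul1,r4:Add1
cycle 14: - // r0:5,r1:36,r2:12,r3:Mul1,r4:Add1
cycle 15: - // r0:5,r1:36,r2:12,r3:Mul1,r4:Add1
cycle 16: - // r0:5,r1:36,r2:12,r3:Mul1,r4:Add1
cycle 17: CDB Mul1=-216 // r0:5,r1:36,r2:12,r3:-216,r4:Add1

STATUS = VALUE -216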